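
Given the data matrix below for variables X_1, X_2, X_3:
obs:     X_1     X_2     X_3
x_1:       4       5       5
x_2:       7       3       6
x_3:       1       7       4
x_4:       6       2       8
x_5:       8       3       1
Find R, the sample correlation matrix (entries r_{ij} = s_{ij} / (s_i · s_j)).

Step 1 — column means:
  mean(X_1) = (4 + 7 + 1 + 6 + 8) / 5 = 26/5 = 5.2
  mean(X_2) = (5 + 3 + 7 + 2 + 3) / 5 = 20/5 = 4
  mean(X_3) = (5 + 6 + 4 + 8 + 1) / 5 = 24/5 = 4.8

Step 2 — sample variances and covariances s[i,j] = (1/(n-1)) · Σ_k (x_{k,i} - mean_i) · (x_{k,j} - mean_j), with n-1 = 4:
  s[X_1,X_1] = ((-1.2)·(-1.2) + (1.8)·(1.8) + (-4.2)·(-4.2) + (0.8)·(0.8) + (2.8)·(2.8)) / 4 = 30.8/4 = 7.7
  s[X_1,X_2] = ((-1.2)·(1) + (1.8)·(-1) + (-4.2)·(3) + (0.8)·(-2) + (2.8)·(-1)) / 4 = -20/4 = -5
  s[X_1,X_3] = ((-1.2)·(0.2) + (1.8)·(1.2) + (-4.2)·(-0.8) + (0.8)·(3.2) + (2.8)·(-3.8)) / 4 = -2.8/4 = -0.7
  s[X_2,X_2] = ((1)·(1) + (-1)·(-1) + (3)·(3) + (-2)·(-2) + (-1)·(-1)) / 4 = 16/4 = 4
  s[X_2,X_3] = ((1)·(0.2) + (-1)·(1.2) + (3)·(-0.8) + (-2)·(3.2) + (-1)·(-3.8)) / 4 = -6/4 = -1.5
  s[X_3,X_3] = ((0.2)·(0.2) + (1.2)·(1.2) + (-0.8)·(-0.8) + (3.2)·(3.2) + (-3.8)·(-3.8)) / 4 = 26.8/4 = 6.7
  Sample standard deviations s_i = √(s[i,i]):
  s(X_1) = √(7.7) = 2.7749
  s(X_2) = √(4) = 2
  s(X_3) = √(6.7) = 2.5884

Step 3 — r_{ij} = s_{ij} / (s_i · s_j):
  r[X_1,X_1] = 1 (diagonal).
  r[X_1,X_2] = -5 / (2.7749 · 2) = -5 / 5.5498 = -0.9009
  r[X_1,X_3] = -0.7 / (2.7749 · 2.5884) = -0.7 / 7.1826 = -0.0975
  r[X_2,X_2] = 1 (diagonal).
  r[X_2,X_3] = -1.5 / (2 · 2.5884) = -1.5 / 5.1769 = -0.2898
  r[X_3,X_3] = 1 (diagonal).

R is symmetric with unit diagonal. Assembling:

R = [[1, -0.9009, -0.0975],
 [-0.9009, 1, -0.2898],
 [-0.0975, -0.2898, 1]]


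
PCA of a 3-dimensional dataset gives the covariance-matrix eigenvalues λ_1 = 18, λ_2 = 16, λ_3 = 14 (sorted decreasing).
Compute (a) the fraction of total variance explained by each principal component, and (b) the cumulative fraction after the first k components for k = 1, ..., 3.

Step 1 — total variance = trace(Sigma) = Σ λ_i = 18 + 16 + 14 = 48.

Step 2 — fraction explained by component i = λ_i / Σ λ:
  PC1: 18/48 = 0.375
  PC2: 16/48 = 0.3333
  PC3: 14/48 = 0.2917

Step 3 — cumulative fraction after k components = (λ_1 + ... + λ_k) / Σ λ:
  k = 1: 18/48 = 0.375
  k = 2: (18 + 16)/48 = 34/48 = 0.7083
  k = 3: (18 + 16 + 14)/48 = 48/48 = 1

Summary (fraction, with percent):

explained: PC1 0.375 (37.5%), PC2 0.3333 (33.33%), PC3 0.2917 (29.17%);  cumulative: 0.375, 0.7083, 1


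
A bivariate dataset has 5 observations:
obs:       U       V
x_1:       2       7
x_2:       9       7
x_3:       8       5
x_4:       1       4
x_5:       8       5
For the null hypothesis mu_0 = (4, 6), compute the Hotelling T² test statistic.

Step 1 — sample mean vector:
  mean(U) = (2 + 9 + 8 + 1 + 8) / 5 = 28/5 = 5.6
  mean(V) = (7 + 7 + 5 + 4 + 5) / 5 = 28/5 = 5.6
  x̄ = (5.6, 5.6),  deviation x̄ - mu_0 = (5.6, 5.6) - (4, 6) = (1.6, -0.4).

Step 2 — sample covariance matrix, S[i,j] = (1/(n-1)) · Σ_k (x_{k,i} - mean_i) · (x_{k,j} - mean_j), divisor n-1 = 4:
  S[U,U] = ((-3.6)·(-3.6) + (3.4)·(3.4) + (2.4)·(2.4) + (-4.6)·(-4.6) + (2.4)·(2.4)) / 4 = 57.2/4 = 14.3
  S[U,V] = ((-3.6)·(1.4) + (3.4)·(1.4) + (2.4)·(-0.6) + (-4.6)·(-1.6) + (2.4)·(-0.6)) / 4 = 4.2/4 = 1.05
  S[V,V] = ((1.4)·(1.4) + (1.4)·(1.4) + (-0.6)·(-0.6) + (-1.6)·(-1.6) + (-0.6)·(-0.6)) / 4 = 7.2/4 = 1.8
  S = [[14.3, 1.05],
 [1.05, 1.8]].

Step 3 — invert S. det(S) = 14.3·1.8 - (1.05)² = 24.6375.
  S^{-1} = (1/det) · [[d, -b], [-b, a]] = [[0.0731, -0.0426],
 [-0.0426, 0.5804]].

Step 4 — quadratic form (x̄ - mu_0)^T · S^{-1} · (x̄ - mu_0):
  S^{-1} · (x̄ - mu_0) = (0.1339, -0.3004),
  (x̄ - mu_0)^T · [...] = (1.6)·(0.1339) + (-0.4)·(-0.3004) = 0.3344.

Step 5 — scale by n: T² = 5 · 0.3344 = 1.6722.

T² ≈ 1.6722


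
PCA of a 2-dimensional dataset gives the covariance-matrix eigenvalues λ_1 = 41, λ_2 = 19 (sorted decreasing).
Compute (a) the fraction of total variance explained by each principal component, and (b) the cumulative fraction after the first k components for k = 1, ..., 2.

Step 1 — total variance = trace(Sigma) = Σ λ_i = 41 + 19 = 60.

Step 2 — fraction explained by component i = λ_i / Σ λ:
  PC1: 41/60 = 0.6833
  PC2: 19/60 = 0.3167

Step 3 — cumulative fraction after k components = (λ_1 + ... + λ_k) / Σ λ:
  k = 1: 41/60 = 0.6833
  k = 2: (41 + 19)/60 = 60/60 = 1

Summary (fraction, with percent):

explained: PC1 0.6833 (68.33%), PC2 0.3167 (31.67%);  cumulative: 0.6833, 1


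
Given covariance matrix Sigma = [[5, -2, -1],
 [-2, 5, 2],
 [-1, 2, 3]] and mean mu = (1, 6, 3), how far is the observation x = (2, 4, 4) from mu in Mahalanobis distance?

Step 1 — centre the observation: (x - mu) = (1, -2, 1).

Step 2 — invert Sigma (cofactor / det for 3×3, or solve directly):
  Sigma^{-1} = [[0.2391, 0.087, 0.0217],
 [0.087, 0.3043, -0.1739],
 [0.0217, -0.1739, 0.4565]].

Step 3 — form the quadratic (x - mu)^T · Sigma^{-1} · (x - mu):
  Sigma^{-1} · (x - mu) = (0.087, -0.6957, 0.8261).
  (x - mu)^T · [Sigma^{-1} · (x - mu)] = (1)·(0.087) + (-2)·(-0.6957) + (1)·(0.8261) = 2.3043.

Step 4 — take square root: d = √(2.3043) ≈ 1.518.

d(x, mu) = √(2.3043) ≈ 1.518


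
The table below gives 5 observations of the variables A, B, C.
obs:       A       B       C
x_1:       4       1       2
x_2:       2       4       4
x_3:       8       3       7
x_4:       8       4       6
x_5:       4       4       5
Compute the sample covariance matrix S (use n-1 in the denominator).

Step 1 — column means:
  mean(A) = (4 + 2 + 8 + 8 + 4) / 5 = 26/5 = 5.2
  mean(B) = (1 + 4 + 3 + 4 + 4) / 5 = 16/5 = 3.2
  mean(C) = (2 + 4 + 7 + 6 + 5) / 5 = 24/5 = 4.8

Step 2 — sample covariance S[i,j] = (1/(n-1)) · Σ_k (x_{k,i} - mean_i) · (x_{k,j} - mean_j), with n-1 = 4.
  S[A,A] = ((-1.2)·(-1.2) + (-3.2)·(-3.2) + (2.8)·(2.8) + (2.8)·(2.8) + (-1.2)·(-1.2)) / 4 = 28.8/4 = 7.2
  S[A,B] = ((-1.2)·(-2.2) + (-3.2)·(0.8) + (2.8)·(-0.2) + (2.8)·(0.8) + (-1.2)·(0.8)) / 4 = 0.8/4 = 0.2
  S[A,C] = ((-1.2)·(-2.8) + (-3.2)·(-0.8) + (2.8)·(2.2) + (2.8)·(1.2) + (-1.2)·(0.2)) / 4 = 15.2/4 = 3.8
  S[B,B] = ((-2.2)·(-2.2) + (0.8)·(0.8) + (-0.2)·(-0.2) + (0.8)·(0.8) + (0.8)·(0.8)) / 4 = 6.8/4 = 1.7
  S[B,C] = ((-2.2)·(-2.8) + (0.8)·(-0.8) + (-0.2)·(2.2) + (0.8)·(1.2) + (0.8)·(0.2)) / 4 = 6.2/4 = 1.55
  S[C,C] = ((-2.8)·(-2.8) + (-0.8)·(-0.8) + (2.2)·(2.2) + (1.2)·(1.2) + (0.2)·(0.2)) / 4 = 14.8/4 = 3.7

S is symmetric (S[j,i] = S[i,j]). Assembling:

S = [[7.2, 0.2, 3.8],
 [0.2, 1.7, 1.55],
 [3.8, 1.55, 3.7]]


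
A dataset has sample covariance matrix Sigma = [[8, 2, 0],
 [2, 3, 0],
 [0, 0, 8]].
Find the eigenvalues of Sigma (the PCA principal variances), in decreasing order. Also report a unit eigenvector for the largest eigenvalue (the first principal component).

Step 1 — characteristic polynomial p(λ) = det(λI - Sigma) = λ³ - tr·λ² + c_1·λ - det, where tr = trace, c_1 = sum of the principal 2×2 minors, det = det(Sigma):
  tr = 8 + 3 + 8 = 19,
  c_1 = (8·3 - (2)²) + (8·8 - (0)²) + (3·8 - (0)²) = 20 + 64 + 24 = 108,
  det = 8·(3·8 - (0)²) - (2)·((2)·8 - (0)·(0)) + (0)·((2)·(0) - 3·(0)) = 8·(24) - (2)·(16) + (0)·(0) = 160.
  So p(λ) = λ³ - 19λ² + 108λ - 160.
Step 2 — look for an integer root (rational root theorem: any rational root is an integer divisor of 160). Testing λ = 8:
  p(8) = 512 - 1216 + 864 - 160 = 0  ✓
  Dividing out (λ - 8): p(λ) = (λ - 8)(λ² - 11λ + 20).
Step 3 — remaining eigenvalues from the quadratic λ² - 11λ + 20 = 0:
  Δ = 11² - 4·20 = 121 - 80 = 41,  λ = (11 ± √41)/2 = (11 ± 6.4031)/2 ≈ 8.7016 or 2.2984.
  Sorted: λ_1 = 8.7016,  λ_2 = 8,  λ_3 = 2.2984  (check: sum = 19 = tr ✓).

Step 4 — unit eigenvector for λ_1 ≈ 8.7016: v spans the null space of (Sigma - λ_1 I), whose rows are
  r_1 = (-0.7016, 2, 0),  r_2 = (2, -5.7016, 0),  r_3 = (0, 0, -0.7016).
  v is orthogonal to every row, so take v ∝ r_1 × r_3 = ((2)·(-0.7016) - (0)·(0), (0)·(0) - (-0.7016)·(-0.7016), (-0.7016)·(0) - (2)·(0)) ≈ (-1.4031, -0.4922, 0).
  Rescale (multiply by -1 so the first nonzero entry is positive): u = (1.4031, 0.4922, 0).
  ||u|| = √((1.4031)² + (0.4922)² + (0)²) = √(2.211) ≈ 1.4869,  v_1 = u/||u|| ≈ (0.9436, 0.331, 0) (||v_1|| = 1).

λ_1 = 8.7016,  λ_2 = 8,  λ_3 = 2.2984;  v_1 ≈ (0.9436, 0.331, 0)


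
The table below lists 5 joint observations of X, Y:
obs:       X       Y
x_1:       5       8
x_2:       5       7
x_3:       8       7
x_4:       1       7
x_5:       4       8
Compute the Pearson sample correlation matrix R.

Step 1 — column means:
  mean(X) = (5 + 5 + 8 + 1 + 4) / 5 = 23/5 = 4.6
  mean(Y) = (8 + 7 + 7 + 7 + 8) / 5 = 37/5 = 7.4

Step 2 — sample variances and covariances s[i,j] = (1/(n-1)) · Σ_k (x_{k,i} - mean_i) · (x_{k,j} - mean_j), with n-1 = 4:
  s[X,X] = ((0.4)·(0.4) + (0.4)·(0.4) + (3.4)·(3.4) + (-3.6)·(-3.6) + (-0.6)·(-0.6)) / 4 = 25.2/4 = 6.3
  s[X,Y] = ((0.4)·(0.6) + (0.4)·(-0.4) + (3.4)·(-0.4) + (-3.6)·(-0.4) + (-0.6)·(0.6)) / 4 = -0.2/4 = -0.05
  s[Y,Y] = ((0.6)·(0.6) + (-0.4)·(-0.4) + (-0.4)·(-0.4) + (-0.4)·(-0.4) + (0.6)·(0.6)) / 4 = 1.2/4 = 0.3
  Sample standard deviations s_i = √(s[i,i]):
  s(X) = √(6.3) = 2.51
  s(Y) = √(0.3) = 0.5477

Step 3 — r_{ij} = s_{ij} / (s_i · s_j):
  r[X,X] = 1 (diagonal).
  r[X,Y] = -0.05 / (2.51 · 0.5477) = -0.05 / 1.3748 = -0.0364
  r[Y,Y] = 1 (diagonal).

R is symmetric with unit diagonal. Assembling:

R = [[1, -0.0364],
 [-0.0364, 1]]


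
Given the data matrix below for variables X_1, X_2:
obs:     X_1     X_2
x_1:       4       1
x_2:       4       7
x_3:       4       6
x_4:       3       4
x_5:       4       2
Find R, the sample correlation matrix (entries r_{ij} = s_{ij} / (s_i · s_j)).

Step 1 — column means:
  mean(X_1) = (4 + 4 + 4 + 3 + 4) / 5 = 19/5 = 3.8
  mean(X_2) = (1 + 7 + 6 + 4 + 2) / 5 = 20/5 = 4

Step 2 — sample variances and covariances s[i,j] = (1/(n-1)) · Σ_k (x_{k,i} - mean_i) · (x_{k,j} - mean_j), with n-1 = 4:
  s[X_1,X_1] = ((0.2)·(0.2) + (0.2)·(0.2) + (0.2)·(0.2) + (-0.8)·(-0.8) + (0.2)·(0.2)) / 4 = 0.8/4 = 0.2
  s[X_1,X_2] = ((0.2)·(-3) + (0.2)·(3) + (0.2)·(2) + (-0.8)·(0) + (0.2)·(-2)) / 4 = 0/4 = 0
  s[X_2,X_2] = ((-3)·(-3) + (3)·(3) + (2)·(2) + (0)·(0) + (-2)·(-2)) / 4 = 26/4 = 6.5
  Sample standard deviations s_i = √(s[i,i]):
  s(X_1) = √(0.2) = 0.4472
  s(X_2) = √(6.5) = 2.5495

Step 3 — r_{ij} = s_{ij} / (s_i · s_j):
  r[X_1,X_1] = 1 (diagonal).
  r[X_1,X_2] = 0 / (0.4472 · 2.5495) = 0 / 1.1402 = 0
  r[X_2,X_2] = 1 (diagonal).

R is symmetric with unit diagonal. Assembling:

R = [[1, 0],
 [0, 1]]


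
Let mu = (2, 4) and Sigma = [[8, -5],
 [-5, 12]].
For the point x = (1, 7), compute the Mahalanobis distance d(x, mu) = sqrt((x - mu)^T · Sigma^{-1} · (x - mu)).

Step 1 — centre the observation: (x - mu) = (-1, 3).

Step 2 — invert Sigma. det(Sigma) = 8·12 - (-5)² = 71.
  Sigma^{-1} = (1/det) · [[d, -b], [-b, a]] = [[0.169, 0.0704],
 [0.0704, 0.1127]].

Step 3 — form the quadratic (x - mu)^T · Sigma^{-1} · (x - mu):
  Sigma^{-1} · (x - mu) = (0.0423, 0.2676).
  (x - mu)^T · [Sigma^{-1} · (x - mu)] = (-1)·(0.0423) + (3)·(0.2676) = 0.7606.

Step 4 — take square root: d = √(0.7606) ≈ 0.8721.

d(x, mu) = √(0.7606) ≈ 0.8721


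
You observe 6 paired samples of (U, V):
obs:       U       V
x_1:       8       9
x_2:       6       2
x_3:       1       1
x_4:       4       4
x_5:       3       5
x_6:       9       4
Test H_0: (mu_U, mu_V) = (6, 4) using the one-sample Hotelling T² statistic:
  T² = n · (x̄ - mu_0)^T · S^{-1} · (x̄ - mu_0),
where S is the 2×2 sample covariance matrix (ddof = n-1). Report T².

Step 1 — sample mean vector:
  mean(U) = (8 + 6 + 1 + 4 + 3 + 9) / 6 = 31/6 = 5.1667
  mean(V) = (9 + 2 + 1 + 4 + 5 + 4) / 6 = 25/6 = 4.1667
  x̄ = (5.1667, 4.1667),  deviation x̄ - mu_0 = (5.1667, 4.1667) - (6, 4) = (-0.8333, 0.1667).

Step 2 — sample covariance matrix, S[i,j] = (1/(n-1)) · Σ_k (x_{k,i} - mean_i) · (x_{k,j} - mean_j), divisor n-1 = 5:
  S[U,U] = ((2.8333)·(2.8333) + (0.8333)·(0.8333) + (-4.1667)·(-4.1667) + (-1.1667)·(-1.1667) + (-2.1667)·(-2.1667) + (3.8333)·(3.8333)) / 5 = 46.8333/5 = 9.3667
  S[U,V] = ((2.8333)·(4.8333) + (0.8333)·(-2.1667) + (-4.1667)·(-3.1667) + (-1.1667)·(-0.1667) + (-2.1667)·(0.8333) + (3.8333)·(-0.1667)) / 5 = 22.8333/5 = 4.5667
  S[V,V] = ((4.8333)·(4.8333) + (-2.1667)·(-2.1667) + (-3.1667)·(-3.1667) + (-0.1667)·(-0.1667) + (0.8333)·(0.8333) + (-0.1667)·(-0.1667)) / 5 = 38.8333/5 = 7.7667
  S = [[9.3667, 4.5667],
 [4.5667, 7.7667]].

Step 3 — invert S. det(S) = 9.3667·7.7667 - (4.5667)² = 51.8933.
  S^{-1} = (1/det) · [[d, -b], [-b, a]] = [[0.1497, -0.088],
 [-0.088, 0.1805]].

Step 4 — quadratic form (x̄ - mu_0)^T · S^{-1} · (x̄ - mu_0):
  S^{-1} · (x̄ - mu_0) = (-0.1394, 0.1034),
  (x̄ - mu_0)^T · [...] = (-0.8333)·(-0.1394) + (0.1667)·(0.1034) = 0.1334.

Step 5 — scale by n: T² = 6 · 0.1334 = 0.8004.

T² ≈ 0.8004


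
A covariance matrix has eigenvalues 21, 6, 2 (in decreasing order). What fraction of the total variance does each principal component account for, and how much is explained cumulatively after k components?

Step 1 — total variance = trace(Sigma) = Σ λ_i = 21 + 6 + 2 = 29.

Step 2 — fraction explained by component i = λ_i / Σ λ:
  PC1: 21/29 = 0.7241
  PC2: 6/29 = 0.2069
  PC3: 2/29 = 0.069

Step 3 — cumulative fraction after k components = (λ_1 + ... + λ_k) / Σ λ:
  k = 1: 21/29 = 0.7241
  k = 2: (21 + 6)/29 = 27/29 = 0.931
  k = 3: (21 + 6 + 2)/29 = 29/29 = 1

Summary (fraction, with percent):

explained: PC1 0.7241 (72.41%), PC2 0.2069 (20.69%), PC3 0.069 (6.9%);  cumulative: 0.7241, 0.931, 1


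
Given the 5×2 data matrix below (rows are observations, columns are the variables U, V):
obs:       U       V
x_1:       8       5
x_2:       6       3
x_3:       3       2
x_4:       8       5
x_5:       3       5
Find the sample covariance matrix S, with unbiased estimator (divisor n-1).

Step 1 — column means:
  mean(U) = (8 + 6 + 3 + 8 + 3) / 5 = 28/5 = 5.6
  mean(V) = (5 + 3 + 2 + 5 + 5) / 5 = 20/5 = 4

Step 2 — sample covariance S[i,j] = (1/(n-1)) · Σ_k (x_{k,i} - mean_i) · (x_{k,j} - mean_j), with n-1 = 4.
  S[U,U] = ((2.4)·(2.4) + (0.4)·(0.4) + (-2.6)·(-2.6) + (2.4)·(2.4) + (-2.6)·(-2.6)) / 4 = 25.2/4 = 6.3
  S[U,V] = ((2.4)·(1) + (0.4)·(-1) + (-2.6)·(-2) + (2.4)·(1) + (-2.6)·(1)) / 4 = 7/4 = 1.75
  S[V,V] = ((1)·(1) + (-1)·(-1) + (-2)·(-2) + (1)·(1) + (1)·(1)) / 4 = 8/4 = 2

S is symmetric (S[j,i] = S[i,j]). Assembling:

S = [[6.3, 1.75],
 [1.75, 2]]


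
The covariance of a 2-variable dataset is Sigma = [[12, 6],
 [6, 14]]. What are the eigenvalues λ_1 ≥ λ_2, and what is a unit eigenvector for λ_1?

Step 1 — characteristic polynomial of 2×2 Sigma:
  det(Sigma - λI) = λ² - trace · λ + det = 0.
  trace = 12 + 14 = 26, det = 12·14 - (6)² = 132.
Step 2 — discriminant:
  Δ = trace² - 4·det = 676 - 528 = 148.
Step 3 — eigenvalues:
  λ = (trace ± √Δ)/2 = (26 ± 12.1655)/2,
  λ_1 = 19.0828,  λ_2 = 6.9172.

Step 4 — unit eigenvector for λ_1: solve (Sigma - λ_1 I)v = 0. First row:
  (12 - 19.0828)·v_x + (6)·v_y = 0, i.e. (-7.0828)·v_x + (6)·v_y = 0,
  so v ∝ (b, λ_1 - a) = (6, 7.0828) = u.
  ||u|| = √((6)² + (7.0828)²) = √(86.1655) ≈ 9.2825,
  v_1 = u/||u|| ≈ (0.6464, 0.763) (||v_1|| = 1).

λ_1 = 19.0828,  λ_2 = 6.9172;  v_1 ≈ (0.6464, 0.763)


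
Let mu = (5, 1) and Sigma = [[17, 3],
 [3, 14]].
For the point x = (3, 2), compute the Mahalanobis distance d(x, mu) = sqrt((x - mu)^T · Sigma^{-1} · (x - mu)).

Step 1 — centre the observation: (x - mu) = (-2, 1).

Step 2 — invert Sigma. det(Sigma) = 17·14 - (3)² = 229.
  Sigma^{-1} = (1/det) · [[d, -b], [-b, a]] = [[0.0611, -0.0131],
 [-0.0131, 0.0742]].

Step 3 — form the quadratic (x - mu)^T · Sigma^{-1} · (x - mu):
  Sigma^{-1} · (x - mu) = (-0.1354, 0.1004).
  (x - mu)^T · [Sigma^{-1} · (x - mu)] = (-2)·(-0.1354) + (1)·(0.1004) = 0.3712.

Step 4 — take square root: d = √(0.3712) ≈ 0.6092.

d(x, mu) = √(0.3712) ≈ 0.6092


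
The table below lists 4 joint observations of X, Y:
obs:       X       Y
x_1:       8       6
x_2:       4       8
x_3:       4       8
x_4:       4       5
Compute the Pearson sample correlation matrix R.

Step 1 — column means:
  mean(X) = (8 + 4 + 4 + 4) / 4 = 20/4 = 5
  mean(Y) = (6 + 8 + 8 + 5) / 4 = 27/4 = 6.75

Step 2 — sample variances and covariances s[i,j] = (1/(n-1)) · Σ_k (x_{k,i} - mean_i) · (x_{k,j} - mean_j), with n-1 = 3:
  s[X,X] = ((3)·(3) + (-1)·(-1) + (-1)·(-1) + (-1)·(-1)) / 3 = 12/3 = 4
  s[X,Y] = ((3)·(-0.75) + (-1)·(1.25) + (-1)·(1.25) + (-1)·(-1.75)) / 3 = -3/3 = -1
  s[Y,Y] = ((-0.75)·(-0.75) + (1.25)·(1.25) + (1.25)·(1.25) + (-1.75)·(-1.75)) / 3 = 6.75/3 = 2.25
  Sample standard deviations s_i = √(s[i,i]):
  s(X) = √(4) = 2
  s(Y) = √(2.25) = 1.5

Step 3 — r_{ij} = s_{ij} / (s_i · s_j):
  r[X,X] = 1 (diagonal).
  r[X,Y] = -1 / (2 · 1.5) = -1 / 3 = -0.3333
  r[Y,Y] = 1 (diagonal).

R is symmetric with unit diagonal. Assembling:

R = [[1, -0.3333],
 [-0.3333, 1]]


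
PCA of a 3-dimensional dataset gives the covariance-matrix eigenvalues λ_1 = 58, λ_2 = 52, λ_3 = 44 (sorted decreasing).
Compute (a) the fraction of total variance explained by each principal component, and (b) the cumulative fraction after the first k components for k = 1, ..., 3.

Step 1 — total variance = trace(Sigma) = Σ λ_i = 58 + 52 + 44 = 154.

Step 2 — fraction explained by component i = λ_i / Σ λ:
  PC1: 58/154 = 0.3766
  PC2: 52/154 = 0.3377
  PC3: 44/154 = 0.2857

Step 3 — cumulative fraction after k components = (λ_1 + ... + λ_k) / Σ λ:
  k = 1: 58/154 = 0.3766
  k = 2: (58 + 52)/154 = 110/154 = 0.7143
  k = 3: (58 + 52 + 44)/154 = 154/154 = 1

Summary (fraction, with percent):

explained: PC1 0.3766 (37.66%), PC2 0.3377 (33.77%), PC3 0.2857 (28.57%);  cumulative: 0.3766, 0.7143, 1


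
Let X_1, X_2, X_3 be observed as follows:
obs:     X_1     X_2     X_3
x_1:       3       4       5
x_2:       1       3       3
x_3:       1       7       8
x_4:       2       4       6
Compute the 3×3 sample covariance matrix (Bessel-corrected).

Step 1 — column means:
  mean(X_1) = (3 + 1 + 1 + 2) / 4 = 7/4 = 1.75
  mean(X_2) = (4 + 3 + 7 + 4) / 4 = 18/4 = 4.5
  mean(X_3) = (5 + 3 + 8 + 6) / 4 = 22/4 = 5.5

Step 2 — sample covariance S[i,j] = (1/(n-1)) · Σ_k (x_{k,i} - mean_i) · (x_{k,j} - mean_j), with n-1 = 3.
  S[X_1,X_1] = ((1.25)·(1.25) + (-0.75)·(-0.75) + (-0.75)·(-0.75) + (0.25)·(0.25)) / 3 = 2.75/3 = 0.9167
  S[X_1,X_2] = ((1.25)·(-0.5) + (-0.75)·(-1.5) + (-0.75)·(2.5) + (0.25)·(-0.5)) / 3 = -1.5/3 = -0.5
  S[X_1,X_3] = ((1.25)·(-0.5) + (-0.75)·(-2.5) + (-0.75)·(2.5) + (0.25)·(0.5)) / 3 = -0.5/3 = -0.1667
  S[X_2,X_2] = ((-0.5)·(-0.5) + (-1.5)·(-1.5) + (2.5)·(2.5) + (-0.5)·(-0.5)) / 3 = 9/3 = 3
  S[X_2,X_3] = ((-0.5)·(-0.5) + (-1.5)·(-2.5) + (2.5)·(2.5) + (-0.5)·(0.5)) / 3 = 10/3 = 3.3333
  S[X_3,X_3] = ((-0.5)·(-0.5) + (-2.5)·(-2.5) + (2.5)·(2.5) + (0.5)·(0.5)) / 3 = 13/3 = 4.3333

S is symmetric (S[j,i] = S[i,j]). Assembling:

S = [[0.9167, -0.5, -0.1667],
 [-0.5, 3, 3.3333],
 [-0.1667, 3.3333, 4.3333]]


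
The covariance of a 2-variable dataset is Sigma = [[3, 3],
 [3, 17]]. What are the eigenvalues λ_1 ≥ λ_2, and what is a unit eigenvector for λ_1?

Step 1 — characteristic polynomial of 2×2 Sigma:
  det(Sigma - λI) = λ² - trace · λ + det = 0.
  trace = 3 + 17 = 20, det = 3·17 - (3)² = 42.
Step 2 — discriminant:
  Δ = trace² - 4·det = 400 - 168 = 232.
Step 3 — eigenvalues:
  λ = (trace ± √Δ)/2 = (20 ± 15.2315)/2,
  λ_1 = 17.6158,  λ_2 = 2.3842.

Step 4 — unit eigenvector for λ_1: solve (Sigma - λ_1 I)v = 0. First row:
  (3 - 17.6158)·v_x + (3)·v_y = 0, i.e. (-14.6158)·v_x + (3)·v_y = 0,
  so v ∝ (b, λ_1 - a) = (3, 14.6158) = u.
  ||u|| = √((3)² + (14.6158)²) = √(222.6208) ≈ 14.9205,
  v_1 = u/||u|| ≈ (0.2011, 0.9796) (||v_1|| = 1).

λ_1 = 17.6158,  λ_2 = 2.3842;  v_1 ≈ (0.2011, 0.9796)


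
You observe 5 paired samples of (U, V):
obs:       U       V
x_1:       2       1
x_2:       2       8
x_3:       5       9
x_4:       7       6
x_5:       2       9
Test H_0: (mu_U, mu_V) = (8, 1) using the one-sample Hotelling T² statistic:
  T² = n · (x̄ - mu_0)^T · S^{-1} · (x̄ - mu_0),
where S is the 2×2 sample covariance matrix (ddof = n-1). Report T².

Step 1 — sample mean vector:
  mean(U) = (2 + 2 + 5 + 7 + 2) / 5 = 18/5 = 3.6
  mean(V) = (1 + 8 + 9 + 6 + 9) / 5 = 33/5 = 6.6
  x̄ = (3.6, 6.6),  deviation x̄ - mu_0 = (3.6, 6.6) - (8, 1) = (-4.4, 5.6).

Step 2 — sample covariance matrix, S[i,j] = (1/(n-1)) · Σ_k (x_{k,i} - mean_i) · (x_{k,j} - mean_j), divisor n-1 = 4:
  S[U,U] = ((-1.6)·(-1.6) + (-1.6)·(-1.6) + (1.4)·(1.4) + (3.4)·(3.4) + (-1.6)·(-1.6)) / 4 = 21.2/4 = 5.3
  S[U,V] = ((-1.6)·(-5.6) + (-1.6)·(1.4) + (1.4)·(2.4) + (3.4)·(-0.6) + (-1.6)·(2.4)) / 4 = 4.2/4 = 1.05
  S[V,V] = ((-5.6)·(-5.6) + (1.4)·(1.4) + (2.4)·(2.4) + (-0.6)·(-0.6) + (2.4)·(2.4)) / 4 = 45.2/4 = 11.3
  S = [[5.3, 1.05],
 [1.05, 11.3]].

Step 3 — invert S. det(S) = 5.3·11.3 - (1.05)² = 58.7875.
  S^{-1} = (1/det) · [[d, -b], [-b, a]] = [[0.1922, -0.0179],
 [-0.0179, 0.0902]].

Step 4 — quadratic form (x̄ - mu_0)^T · S^{-1} · (x̄ - mu_0):
  S^{-1} · (x̄ - mu_0) = (-0.9458, 0.5835),
  (x̄ - mu_0)^T · [...] = (-4.4)·(-0.9458) + (5.6)·(0.5835) = 7.4288.

Step 5 — scale by n: T² = 5 · 7.4288 = 37.144.

T² ≈ 37.144


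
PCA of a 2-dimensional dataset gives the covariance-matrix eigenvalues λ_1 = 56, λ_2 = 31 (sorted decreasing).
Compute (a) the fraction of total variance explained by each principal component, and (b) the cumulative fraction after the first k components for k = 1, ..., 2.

Step 1 — total variance = trace(Sigma) = Σ λ_i = 56 + 31 = 87.

Step 2 — fraction explained by component i = λ_i / Σ λ:
  PC1: 56/87 = 0.6437
  PC2: 31/87 = 0.3563

Step 3 — cumulative fraction after k components = (λ_1 + ... + λ_k) / Σ λ:
  k = 1: 56/87 = 0.6437
  k = 2: (56 + 31)/87 = 87/87 = 1

Summary (fraction, with percent):

explained: PC1 0.6437 (64.37%), PC2 0.3563 (35.63%);  cumulative: 0.6437, 1


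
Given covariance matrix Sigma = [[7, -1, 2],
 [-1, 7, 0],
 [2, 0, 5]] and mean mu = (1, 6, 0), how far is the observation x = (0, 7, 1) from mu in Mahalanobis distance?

Step 1 — centre the observation: (x - mu) = (-1, 1, 1).

Step 2 — invert Sigma (cofactor / det for 3×3, or solve directly):
  Sigma^{-1} = [[0.1651, 0.0236, -0.066],
 [0.0236, 0.1462, -0.0094],
 [-0.066, -0.0094, 0.2264]].

Step 3 — form the quadratic (x - mu)^T · Sigma^{-1} · (x - mu):
  Sigma^{-1} · (x - mu) = (-0.2075, 0.1132, 0.283).
  (x - mu)^T · [Sigma^{-1} · (x - mu)] = (-1)·(-0.2075) + (1)·(0.1132) + (1)·(0.283) = 0.6038.

Step 4 — take square root: d = √(0.6038) ≈ 0.777.

d(x, mu) = √(0.6038) ≈ 0.777


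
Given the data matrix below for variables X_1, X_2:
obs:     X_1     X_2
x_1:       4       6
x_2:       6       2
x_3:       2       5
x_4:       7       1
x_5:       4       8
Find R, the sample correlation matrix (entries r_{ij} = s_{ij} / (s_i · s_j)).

Step 1 — column means:
  mean(X_1) = (4 + 6 + 2 + 7 + 4) / 5 = 23/5 = 4.6
  mean(X_2) = (6 + 2 + 5 + 1 + 8) / 5 = 22/5 = 4.4

Step 2 — sample variances and covariances s[i,j] = (1/(n-1)) · Σ_k (x_{k,i} - mean_i) · (x_{k,j} - mean_j), with n-1 = 4:
  s[X_1,X_1] = ((-0.6)·(-0.6) + (1.4)·(1.4) + (-2.6)·(-2.6) + (2.4)·(2.4) + (-0.6)·(-0.6)) / 4 = 15.2/4 = 3.8
  s[X_1,X_2] = ((-0.6)·(1.6) + (1.4)·(-2.4) + (-2.6)·(0.6) + (2.4)·(-3.4) + (-0.6)·(3.6)) / 4 = -16.2/4 = -4.05
  s[X_2,X_2] = ((1.6)·(1.6) + (-2.4)·(-2.4) + (0.6)·(0.6) + (-3.4)·(-3.4) + (3.6)·(3.6)) / 4 = 33.2/4 = 8.3
  Sample standard deviations s_i = √(s[i,i]):
  s(X_1) = √(3.8) = 1.9494
  s(X_2) = √(8.3) = 2.881

Step 3 — r_{ij} = s_{ij} / (s_i · s_j):
  r[X_1,X_1] = 1 (diagonal).
  r[X_1,X_2] = -4.05 / (1.9494 · 2.881) = -4.05 / 5.616 = -0.7211
  r[X_2,X_2] = 1 (diagonal).

R is symmetric with unit diagonal. Assembling:

R = [[1, -0.7211],
 [-0.7211, 1]]


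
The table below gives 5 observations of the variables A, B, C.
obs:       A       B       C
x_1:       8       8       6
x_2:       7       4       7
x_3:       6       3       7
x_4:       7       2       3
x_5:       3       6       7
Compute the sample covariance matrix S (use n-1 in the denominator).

Step 1 — column means:
  mean(A) = (8 + 7 + 6 + 7 + 3) / 5 = 31/5 = 6.2
  mean(B) = (8 + 4 + 3 + 2 + 6) / 5 = 23/5 = 4.6
  mean(C) = (6 + 7 + 7 + 3 + 7) / 5 = 30/5 = 6

Step 2 — sample covariance S[i,j] = (1/(n-1)) · Σ_k (x_{k,i} - mean_i) · (x_{k,j} - mean_j), with n-1 = 4.
  S[A,A] = ((1.8)·(1.8) + (0.8)·(0.8) + (-0.2)·(-0.2) + (0.8)·(0.8) + (-3.2)·(-3.2)) / 4 = 14.8/4 = 3.7
  S[A,B] = ((1.8)·(3.4) + (0.8)·(-0.6) + (-0.2)·(-1.6) + (0.8)·(-2.6) + (-3.2)·(1.4)) / 4 = -0.6/4 = -0.15
  S[A,C] = ((1.8)·(0) + (0.8)·(1) + (-0.2)·(1) + (0.8)·(-3) + (-3.2)·(1)) / 4 = -5/4 = -1.25
  S[B,B] = ((3.4)·(3.4) + (-0.6)·(-0.6) + (-1.6)·(-1.6) + (-2.6)·(-2.6) + (1.4)·(1.4)) / 4 = 23.2/4 = 5.8
  S[B,C] = ((3.4)·(0) + (-0.6)·(1) + (-1.6)·(1) + (-2.6)·(-3) + (1.4)·(1)) / 4 = 7/4 = 1.75
  S[C,C] = ((0)·(0) + (1)·(1) + (1)·(1) + (-3)·(-3) + (1)·(1)) / 4 = 12/4 = 3

S is symmetric (S[j,i] = S[i,j]). Assembling:

S = [[3.7, -0.15, -1.25],
 [-0.15, 5.8, 1.75],
 [-1.25, 1.75, 3]]


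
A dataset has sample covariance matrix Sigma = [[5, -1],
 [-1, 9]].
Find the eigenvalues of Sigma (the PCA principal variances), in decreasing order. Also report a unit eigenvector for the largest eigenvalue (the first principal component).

Step 1 — characteristic polynomial of 2×2 Sigma:
  det(Sigma - λI) = λ² - trace · λ + det = 0.
  trace = 5 + 9 = 14, det = 5·9 - (-1)² = 44.
Step 2 — discriminant:
  Δ = trace² - 4·det = 196 - 176 = 20.
Step 3 — eigenvalues:
  λ = (trace ± √Δ)/2 = (14 ± 4.4721)/2,
  λ_1 = 9.2361,  λ_2 = 4.7639.

Step 4 — unit eigenvector for λ_1: solve (Sigma - λ_1 I)v = 0. First row:
  (5 - 9.2361)·v_x + (-1)·v_y = 0, i.e. (-4.2361)·v_x + (-1)·v_y = 0,
  so v ∝ (b, λ_1 - a) = (-1, 4.2361); multiply by -1 so the first entry is positive: u = (1, -4.2361).
  ||u|| = √((1)² + (-4.2361)²) = √(18.9443) ≈ 4.3525,
  v_1 = u/||u|| ≈ (0.2298, -0.9732) (||v_1|| = 1).

λ_1 = 9.2361,  λ_2 = 4.7639;  v_1 ≈ (0.2298, -0.9732)


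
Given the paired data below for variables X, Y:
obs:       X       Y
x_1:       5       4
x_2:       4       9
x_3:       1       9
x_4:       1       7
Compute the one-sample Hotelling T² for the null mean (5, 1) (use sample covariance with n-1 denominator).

Step 1 — sample mean vector:
  mean(X) = (5 + 4 + 1 + 1) / 4 = 11/4 = 2.75
  mean(Y) = (4 + 9 + 9 + 7) / 4 = 29/4 = 7.25
  x̄ = (2.75, 7.25),  deviation x̄ - mu_0 = (2.75, 7.25) - (5, 1) = (-2.25, 6.25).

Step 2 — sample covariance matrix, S[i,j] = (1/(n-1)) · Σ_k (x_{k,i} - mean_i) · (x_{k,j} - mean_j), divisor n-1 = 3:
  S[X,X] = ((2.25)·(2.25) + (1.25)·(1.25) + (-1.75)·(-1.75) + (-1.75)·(-1.75)) / 3 = 12.75/3 = 4.25
  S[X,Y] = ((2.25)·(-3.25) + (1.25)·(1.75) + (-1.75)·(1.75) + (-1.75)·(-0.25)) / 3 = -7.75/3 = -2.5833
  S[Y,Y] = ((-3.25)·(-3.25) + (1.75)·(1.75) + (1.75)·(1.75) + (-0.25)·(-0.25)) / 3 = 16.75/3 = 5.5833
  S = [[4.25, -2.5833],
 [-2.5833, 5.5833]].

Step 3 — invert S. det(S) = 4.25·5.5833 - (-2.5833)² = 17.0556.
  S^{-1} = (1/det) · [[d, -b], [-b, a]] = [[0.3274, 0.1515],
 [0.1515, 0.2492]].

Step 4 — quadratic form (x̄ - mu_0)^T · S^{-1} · (x̄ - mu_0):
  S^{-1} · (x̄ - mu_0) = (0.2101, 1.2166),
  (x̄ - mu_0)^T · [...] = (-2.25)·(0.2101) + (6.25)·(1.2166) = 7.1311.

Step 5 — scale by n: T² = 4 · 7.1311 = 28.5244.

T² ≈ 28.5244


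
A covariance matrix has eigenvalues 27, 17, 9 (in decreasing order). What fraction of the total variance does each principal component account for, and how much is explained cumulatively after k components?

Step 1 — total variance = trace(Sigma) = Σ λ_i = 27 + 17 + 9 = 53.

Step 2 — fraction explained by component i = λ_i / Σ λ:
  PC1: 27/53 = 0.5094
  PC2: 17/53 = 0.3208
  PC3: 9/53 = 0.1698

Step 3 — cumulative fraction after k components = (λ_1 + ... + λ_k) / Σ λ:
  k = 1: 27/53 = 0.5094
  k = 2: (27 + 17)/53 = 44/53 = 0.8302
  k = 3: (27 + 17 + 9)/53 = 53/53 = 1

Summary (fraction, with percent):

explained: PC1 0.5094 (50.94%), PC2 0.3208 (32.08%), PC3 0.1698 (16.98%);  cumulative: 0.5094, 0.8302, 1


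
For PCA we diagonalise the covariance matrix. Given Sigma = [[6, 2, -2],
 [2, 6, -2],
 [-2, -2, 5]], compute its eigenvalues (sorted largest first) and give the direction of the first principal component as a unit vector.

Step 1 — characteristic polynomial p(λ) = det(λI - Sigma) = λ³ - tr·λ² + c_1·λ - det, where tr = trace, c_1 = sum of the principal 2×2 minors, det = det(Sigma):
  tr = 6 + 6 + 5 = 17,
  c_1 = (6·6 - (2)²) + (6·5 - (-2)²) + (6·5 - (-2)²) = 32 + 26 + 26 = 84,
  det = 6·(6·5 - (-2)²) - (2)·((2)·5 - (-2)·(-2)) + (-2)·((2)·(-2) - 6·(-2)) = 6·(26) - (2)·(6) + (-2)·(8) = 128.
  So p(λ) = λ³ - 17λ² + 84λ - 128.
Step 2 — look for an integer root (rational root theorem: any rational root is an integer divisor of 128). Testing λ = 4:
  p(4) = 64 - 272 + 336 - 128 = 0  ✓
  Dividing out (λ - 4): p(λ) = (λ - 4)(λ² - 13λ + 32).
Step 3 — remaining eigenvalues from the quadratic λ² - 13λ + 32 = 0:
  Δ = 13² - 4·32 = 169 - 128 = 41,  λ = (13 ± √41)/2 = (13 ± 6.4031)/2 ≈ 9.7016 or 3.2984.
  Sorted: λ_1 = 9.7016,  λ_2 = 4,  λ_3 = 3.2984  (check: sum = 17 = tr ✓).

Step 4 — unit eigenvector for λ_1 ≈ 9.7016: v spans the null space of (Sigma - λ_1 I), whose rows are
  r_1 = (-3.7016, 2, -2),  r_2 = (2, -3.7016, -2),  r_3 = (-2, -2, -4.7016).
  v is orthogonal to every row, so take v ∝ r_1 × r_2 = ((2)·(-2) - (-2)·(-3.7016), (-2)·(2) - (-3.7016)·(-2), (-3.7016)·(-3.7016) - (2)·(2)) ≈ (-11.4031, -11.4031, 9.7016).
  Rescale (multiply by -1 so the first nonzero entry is positive): u = (11.4031, 11.4031, -9.7016).
  ||u|| = √((11.4031)² + (11.4031)² + (-9.7016)²) = √(354.1828) ≈ 18.8197,  v_1 = u/||u|| ≈ (0.6059, 0.6059, -0.5155) (||v_1|| = 1).

λ_1 = 9.7016,  λ_2 = 4,  λ_3 = 3.2984;  v_1 ≈ (0.6059, 0.6059, -0.5155)


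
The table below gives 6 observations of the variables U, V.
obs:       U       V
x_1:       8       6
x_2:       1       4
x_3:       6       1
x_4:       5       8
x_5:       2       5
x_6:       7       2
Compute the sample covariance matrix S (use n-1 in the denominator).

Step 1 — column means:
  mean(U) = (8 + 1 + 6 + 5 + 2 + 7) / 6 = 29/6 = 4.8333
  mean(V) = (6 + 4 + 1 + 8 + 5 + 2) / 6 = 26/6 = 4.3333

Step 2 — sample covariance S[i,j] = (1/(n-1)) · Σ_k (x_{k,i} - mean_i) · (x_{k,j} - mean_j), with n-1 = 5.
  S[U,U] = ((3.1667)·(3.1667) + (-3.8333)·(-3.8333) + (1.1667)·(1.1667) + (0.1667)·(0.1667) + (-2.8333)·(-2.8333) + (2.1667)·(2.1667)) / 5 = 38.8333/5 = 7.7667
  S[U,V] = ((3.1667)·(1.6667) + (-3.8333)·(-0.3333) + (1.1667)·(-3.3333) + (0.1667)·(3.6667) + (-2.8333)·(0.6667) + (2.1667)·(-2.3333)) / 5 = -3.6667/5 = -0.7333
  S[V,V] = ((1.6667)·(1.6667) + (-0.3333)·(-0.3333) + (-3.3333)·(-3.3333) + (3.6667)·(3.6667) + (0.6667)·(0.6667) + (-2.3333)·(-2.3333)) / 5 = 33.3333/5 = 6.6667

S is symmetric (S[j,i] = S[i,j]). Assembling:

S = [[7.7667, -0.7333],
 [-0.7333, 6.6667]]


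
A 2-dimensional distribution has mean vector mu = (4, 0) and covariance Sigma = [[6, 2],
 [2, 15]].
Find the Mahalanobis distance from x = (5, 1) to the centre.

Step 1 — centre the observation: (x - mu) = (1, 1).

Step 2 — invert Sigma. det(Sigma) = 6·15 - (2)² = 86.
  Sigma^{-1} = (1/det) · [[d, -b], [-b, a]] = [[0.1744, -0.0233],
 [-0.0233, 0.0698]].

Step 3 — form the quadratic (x - mu)^T · Sigma^{-1} · (x - mu):
  Sigma^{-1} · (x - mu) = (0.1512, 0.0465).
  (x - mu)^T · [Sigma^{-1} · (x - mu)] = (1)·(0.1512) + (1)·(0.0465) = 0.1977.

Step 4 — take square root: d = √(0.1977) ≈ 0.4446.

d(x, mu) = √(0.1977) ≈ 0.4446


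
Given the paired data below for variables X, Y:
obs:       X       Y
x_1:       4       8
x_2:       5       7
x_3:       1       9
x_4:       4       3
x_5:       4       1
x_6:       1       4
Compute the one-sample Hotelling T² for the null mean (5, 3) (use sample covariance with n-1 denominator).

Step 1 — sample mean vector:
  mean(X) = (4 + 5 + 1 + 4 + 4 + 1) / 6 = 19/6 = 3.1667
  mean(Y) = (8 + 7 + 9 + 3 + 1 + 4) / 6 = 32/6 = 5.3333
  x̄ = (3.1667, 5.3333),  deviation x̄ - mu_0 = (3.1667, 5.3333) - (5, 3) = (-1.8333, 2.3333).

Step 2 — sample covariance matrix, S[i,j] = (1/(n-1)) · Σ_k (x_{k,i} - mean_i) · (x_{k,j} - mean_j), divisor n-1 = 5:
  S[X,X] = ((0.8333)·(0.8333) + (1.8333)·(1.8333) + (-2.1667)·(-2.1667) + (0.8333)·(0.8333) + (0.8333)·(0.8333) + (-2.1667)·(-2.1667)) / 5 = 14.8333/5 = 2.9667
  S[X,Y] = ((0.8333)·(2.6667) + (1.8333)·(1.6667) + (-2.1667)·(3.6667) + (0.8333)·(-2.3333) + (0.8333)·(-4.3333) + (-2.1667)·(-1.3333)) / 5 = -5.3333/5 = -1.0667
  S[Y,Y] = ((2.6667)·(2.6667) + (1.6667)·(1.6667) + (3.6667)·(3.6667) + (-2.3333)·(-2.3333) + (-4.3333)·(-4.3333) + (-1.3333)·(-1.3333)) / 5 = 49.3333/5 = 9.8667
  S = [[2.9667, -1.0667],
 [-1.0667, 9.8667]].

Step 3 — invert S. det(S) = 2.9667·9.8667 - (-1.0667)² = 28.1333.
  S^{-1} = (1/det) · [[d, -b], [-b, a]] = [[0.3507, 0.0379],
 [0.0379, 0.1055]].

Step 4 — quadratic form (x̄ - mu_0)^T · S^{-1} · (x̄ - mu_0):
  S^{-1} · (x̄ - mu_0) = (-0.5545, 0.1765),
  (x̄ - mu_0)^T · [...] = (-1.8333)·(-0.5545) + (2.3333)·(0.1765) = 1.4285.

Step 5 — scale by n: T² = 6 · 1.4285 = 8.5711.

T² ≈ 8.5711


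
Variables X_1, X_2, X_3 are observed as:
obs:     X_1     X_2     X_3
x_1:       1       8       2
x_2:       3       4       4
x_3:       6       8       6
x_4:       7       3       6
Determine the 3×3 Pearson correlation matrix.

Step 1 — column means:
  mean(X_1) = (1 + 3 + 6 + 7) / 4 = 17/4 = 4.25
  mean(X_2) = (8 + 4 + 8 + 3) / 4 = 23/4 = 5.75
  mean(X_3) = (2 + 4 + 6 + 6) / 4 = 18/4 = 4.5

Step 2 — sample variances and covariances s[i,j] = (1/(n-1)) · Σ_k (x_{k,i} - mean_i) · (x_{k,j} - mean_j), with n-1 = 3:
  s[X_1,X_1] = ((-3.25)·(-3.25) + (-1.25)·(-1.25) + (1.75)·(1.75) + (2.75)·(2.75)) / 3 = 22.75/3 = 7.5833
  s[X_1,X_2] = ((-3.25)·(2.25) + (-1.25)·(-1.75) + (1.75)·(2.25) + (2.75)·(-2.75)) / 3 = -8.75/3 = -2.9167
  s[X_1,X_3] = ((-3.25)·(-2.5) + (-1.25)·(-0.5) + (1.75)·(1.5) + (2.75)·(1.5)) / 3 = 15.5/3 = 5.1667
  s[X_2,X_2] = ((2.25)·(2.25) + (-1.75)·(-1.75) + (2.25)·(2.25) + (-2.75)·(-2.75)) / 3 = 20.75/3 = 6.9167
  s[X_2,X_3] = ((2.25)·(-2.5) + (-1.75)·(-0.5) + (2.25)·(1.5) + (-2.75)·(1.5)) / 3 = -5.5/3 = -1.8333
  s[X_3,X_3] = ((-2.5)·(-2.5) + (-0.5)·(-0.5) + (1.5)·(1.5) + (1.5)·(1.5)) / 3 = 11/3 = 3.6667
  Sample standard deviations s_i = √(s[i,i]):
  s(X_1) = √(7.5833) = 2.7538
  s(X_2) = √(6.9167) = 2.63
  s(X_3) = √(3.6667) = 1.9149

Step 3 — r_{ij} = s_{ij} / (s_i · s_j):
  r[X_1,X_1] = 1 (diagonal).
  r[X_1,X_2] = -2.9167 / (2.7538 · 2.63) = -2.9167 / 7.2423 = -0.4027
  r[X_1,X_3] = 5.1667 / (2.7538 · 1.9149) = 5.1667 / 5.2731 = 0.9798
  r[X_2,X_2] = 1 (diagonal).
  r[X_2,X_3] = -1.8333 / (2.63 · 1.9149) = -1.8333 / 5.036 = -0.364
  r[X_3,X_3] = 1 (diagonal).

R is symmetric with unit diagonal. Assembling:

R = [[1, -0.4027, 0.9798],
 [-0.4027, 1, -0.364],
 [0.9798, -0.364, 1]]


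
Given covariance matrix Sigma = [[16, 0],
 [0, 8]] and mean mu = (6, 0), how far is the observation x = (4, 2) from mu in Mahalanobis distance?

Step 1 — centre the observation: (x - mu) = (-2, 2).

Step 2 — invert Sigma. det(Sigma) = 16·8 - (0)² = 128.
  Sigma^{-1} = (1/det) · [[d, -b], [-b, a]] = [[0.0625, 0],
 [0, 0.125]].

Step 3 — form the quadratic (x - mu)^T · Sigma^{-1} · (x - mu):
  Sigma^{-1} · (x - mu) = (-0.125, 0.25).
  (x - mu)^T · [Sigma^{-1} · (x - mu)] = (-2)·(-0.125) + (2)·(0.25) = 0.75.

Step 4 — take square root: d = √(0.75) ≈ 0.866.

d(x, mu) = √(0.75) ≈ 0.866


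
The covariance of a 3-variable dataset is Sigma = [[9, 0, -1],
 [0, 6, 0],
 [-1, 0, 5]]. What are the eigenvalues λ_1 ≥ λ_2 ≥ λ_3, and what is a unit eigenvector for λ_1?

Step 1 — characteristic polynomial p(λ) = det(λI - Sigma) = λ³ - tr·λ² + c_1·λ - det, where tr = trace, c_1 = sum of the principal 2×2 minors, det = det(Sigma):
  tr = 9 + 6 + 5 = 20,
  c_1 = (9·6 - (0)²) + (9·5 - (-1)²) + (6·5 - (0)²) = 54 + 44 + 30 = 128,
  det = 9·(6·5 - (0)²) - (0)·((0)·5 - (0)·(-1)) + (-1)·((0)·(0) - 6·(-1)) = 9·(30) - (0)·(0) + (-1)·(6) = 264.
  So p(λ) = λ³ - 20λ² + 128λ - 264.
Step 2 — look for an integer root (rational root theorem: any rational root is an integer divisor of 264). Testing λ = 6:
  p(6) = 216 - 720 + 768 - 264 = 0  ✓
  Dividing out (λ - 6): p(λ) = (λ - 6)(λ² - 14λ + 44).
Step 3 — remaining eigenvalues from the quadratic λ² - 14λ + 44 = 0:
  Δ = 14² - 4·44 = 196 - 176 = 20,  λ = (14 ± √20)/2 = (14 ± 4.4721)/2 ≈ 9.2361 or 4.7639.
  Sorted: λ_1 = 9.2361,  λ_2 = 6,  λ_3 = 4.7639  (check: sum = 20 = tr ✓).

Step 4 — unit eigenvector for λ_1 ≈ 9.2361: v spans the null space of (Sigma - λ_1 I), whose rows are
  r_1 = (-0.2361, 0, -1),  r_2 = (0, -3.2361, 0),  r_3 = (-1, 0, -4.2361).
  v is orthogonal to every row, so take v ∝ r_1 × r_2 = ((0)·(0) - (-1)·(-3.2361), (-1)·(0) - (-0.2361)·(0), (-0.2361)·(-3.2361) - (0)·(0)) ≈ (-3.2361, 0, 0.7639).
  Rescale (multiply by -1 so the first nonzero entry is positive): u = (3.2361, 0, -0.7639).
  ||u|| = √((3.2361)² + (0)² + (-0.7639)²) = √(11.0557) ≈ 3.325,  v_1 = u/||u|| ≈ (0.9732, 0, -0.2298) (||v_1|| = 1).

λ_1 = 9.2361,  λ_2 = 6,  λ_3 = 4.7639;  v_1 ≈ (0.9732, 0, -0.2298)


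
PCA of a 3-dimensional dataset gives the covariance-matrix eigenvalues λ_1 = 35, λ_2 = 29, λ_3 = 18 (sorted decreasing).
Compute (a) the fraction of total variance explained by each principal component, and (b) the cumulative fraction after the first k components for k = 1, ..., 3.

Step 1 — total variance = trace(Sigma) = Σ λ_i = 35 + 29 + 18 = 82.

Step 2 — fraction explained by component i = λ_i / Σ λ:
  PC1: 35/82 = 0.4268
  PC2: 29/82 = 0.3537
  PC3: 18/82 = 0.2195

Step 3 — cumulative fraction after k components = (λ_1 + ... + λ_k) / Σ λ:
  k = 1: 35/82 = 0.4268
  k = 2: (35 + 29)/82 = 64/82 = 0.7805
  k = 3: (35 + 29 + 18)/82 = 82/82 = 1

Summary (fraction, with percent):

explained: PC1 0.4268 (42.68%), PC2 0.3537 (35.37%), PC3 0.2195 (21.95%);  cumulative: 0.4268, 0.7805, 1


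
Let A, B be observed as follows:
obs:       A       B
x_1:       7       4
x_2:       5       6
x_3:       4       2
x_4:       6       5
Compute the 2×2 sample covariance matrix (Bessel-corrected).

Step 1 — column means:
  mean(A) = (7 + 5 + 4 + 6) / 4 = 22/4 = 5.5
  mean(B) = (4 + 6 + 2 + 5) / 4 = 17/4 = 4.25

Step 2 — sample covariance S[i,j] = (1/(n-1)) · Σ_k (x_{k,i} - mean_i) · (x_{k,j} - mean_j), with n-1 = 3.
  S[A,A] = ((1.5)·(1.5) + (-0.5)·(-0.5) + (-1.5)·(-1.5) + (0.5)·(0.5)) / 3 = 5/3 = 1.6667
  S[A,B] = ((1.5)·(-0.25) + (-0.5)·(1.75) + (-1.5)·(-2.25) + (0.5)·(0.75)) / 3 = 2.5/3 = 0.8333
  S[B,B] = ((-0.25)·(-0.25) + (1.75)·(1.75) + (-2.25)·(-2.25) + (0.75)·(0.75)) / 3 = 8.75/3 = 2.9167

S is symmetric (S[j,i] = S[i,j]). Assembling:

S = [[1.6667, 0.8333],
 [0.8333, 2.9167]]


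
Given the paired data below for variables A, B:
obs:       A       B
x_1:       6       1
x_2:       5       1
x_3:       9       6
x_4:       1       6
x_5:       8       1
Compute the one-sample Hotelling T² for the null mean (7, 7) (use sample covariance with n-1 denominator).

Step 1 — sample mean vector:
  mean(A) = (6 + 5 + 9 + 1 + 8) / 5 = 29/5 = 5.8
  mean(B) = (1 + 1 + 6 + 6 + 1) / 5 = 15/5 = 3
  x̄ = (5.8, 3),  deviation x̄ - mu_0 = (5.8, 3) - (7, 7) = (-1.2, -4).

Step 2 — sample covariance matrix, S[i,j] = (1/(n-1)) · Σ_k (x_{k,i} - mean_i) · (x_{k,j} - mean_j), divisor n-1 = 4:
  S[A,A] = ((0.2)·(0.2) + (-0.8)·(-0.8) + (3.2)·(3.2) + (-4.8)·(-4.8) + (2.2)·(2.2)) / 4 = 38.8/4 = 9.7
  S[A,B] = ((0.2)·(-2) + (-0.8)·(-2) + (3.2)·(3) + (-4.8)·(3) + (2.2)·(-2)) / 4 = -8/4 = -2
  S[B,B] = ((-2)·(-2) + (-2)·(-2) + (3)·(3) + (3)·(3) + (-2)·(-2)) / 4 = 30/4 = 7.5
  S = [[9.7, -2],
 [-2, 7.5]].

Step 3 — invert S. det(S) = 9.7·7.5 - (-2)² = 68.75.
  S^{-1} = (1/det) · [[d, -b], [-b, a]] = [[0.1091, 0.0291],
 [0.0291, 0.1411]].

Step 4 — quadratic form (x̄ - mu_0)^T · S^{-1} · (x̄ - mu_0):
  S^{-1} · (x̄ - mu_0) = (-0.2473, -0.5993),
  (x̄ - mu_0)^T · [...] = (-1.2)·(-0.2473) + (-4)·(-0.5993) = 2.6938.

Step 5 — scale by n: T² = 5 · 2.6938 = 13.4691.

T² ≈ 13.4691
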